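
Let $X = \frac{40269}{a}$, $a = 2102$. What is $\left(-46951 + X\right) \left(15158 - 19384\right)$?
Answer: $\frac{208448998829}{1051} \approx 1.9833 \cdot 10^{8}$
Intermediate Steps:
$X = \frac{40269}{2102} \approx 19.157$
$\left(-46951 + X\right) \left(15158 - 19384\right) = \left(-46951 + \frac{40269}{2102}\right) \left(15158 - 19384\right) = \left(- \frac{98650733}{2102}\right) \left(-4226\right) = \frac{208448998829}{1051}$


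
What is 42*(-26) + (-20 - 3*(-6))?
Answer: -1094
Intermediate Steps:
42*(-26) + (-20 - 3*(-6)) = -1092 + (-20 + 18) = -1092 - 2 = -1094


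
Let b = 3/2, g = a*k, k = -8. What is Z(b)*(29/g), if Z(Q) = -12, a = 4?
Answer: 87/8 ≈ 10.875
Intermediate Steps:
g = -32 (g = 4*(-8) = -32)
b = 3/2 (b = 3*(½) = 3/2 ≈ 1.5000)
Z(b)*(29/g) = -348/(-32) = -348*(-1)/32 = -12*(-29/32) = 87/8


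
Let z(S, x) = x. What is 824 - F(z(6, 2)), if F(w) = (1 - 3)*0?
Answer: 824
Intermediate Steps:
F(w) = 0 (F(w) = -2*0 = 0)
824 - F(z(6, 2)) = 824 - 1*0 = 824 + 0 = 824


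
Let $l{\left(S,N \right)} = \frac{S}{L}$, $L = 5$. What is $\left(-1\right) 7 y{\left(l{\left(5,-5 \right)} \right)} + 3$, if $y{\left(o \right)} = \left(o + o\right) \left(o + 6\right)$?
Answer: $-95$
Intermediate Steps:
$l{\left(S,N \right)} = \frac{S}{5}$
$y{\left(o \right)} = 2 o \left(6 + o\right)$
$\left(-1\right) 7 y{\left(l{\left(5,-5 \right)} \right)} + 3 = \left(-1\right) 7 \cdot 2 \cdot \frac{1}{5} \cdot 5 \left(6 + \frac{1}{5} \cdot 5\right) + 3 = - 7 \cdot 2 \cdot 1 \left(6 + 1\right) + 3 = - 7 \cdot 2 \cdot 1 \cdot 7 + 3 = \left(-7\right) 14 + 3 = -98 + 3 = -95$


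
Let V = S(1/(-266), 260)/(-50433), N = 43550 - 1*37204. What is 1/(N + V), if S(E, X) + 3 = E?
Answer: 13415178/85132720387 ≈ 0.00015758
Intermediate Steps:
S(E, X) = -3 + E
N = 6346 (N = 43550 - 37204 = 6346)
V = 799/13415178 (V = (-3 + 1/(-266))/(-50433) = (-3 - 1/266)*(-1/50433) = -799/266*(-1/50433) = 799/13415178 ≈ 5.9559e-5)
1/(N + V) = 1/(6346 + 799/13415178) = 1/(85132720387/13415178) = 13415178/85132720387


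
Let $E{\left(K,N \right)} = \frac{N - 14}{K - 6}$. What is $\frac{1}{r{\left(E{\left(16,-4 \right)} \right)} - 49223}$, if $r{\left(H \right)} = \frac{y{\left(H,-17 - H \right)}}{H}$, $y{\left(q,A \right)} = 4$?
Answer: $- \frac{9}{443027} \approx -2.0315 \cdot 10^{-5}$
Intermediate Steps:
$E{\left(K,N \right)} = \frac{-14 + N}{-6 + K}$
$r{\left(H \right)} = \frac{4}{H}$
$\frac{1}{r{\left(E{\left(16,-4 \right)} \right)} - 49223} = \frac{1}{\frac{4}{\frac{1}{-6 + 16} \left(-14 - 4\right)} - 49223} = \frac{1}{\frac{4}{\frac{1}{10} \left(-18\right)} - 49223} = \frac{1}{\frac{4}{- \frac{9}{5}} - 49223} = \frac{1}{4 \left(- \frac{5}{9}\right) - 49223} = \frac{1}{- \frac{20}{9} - 49223} = \frac{1}{- \frac{443027}{9}} = - \frac{9}{443027}$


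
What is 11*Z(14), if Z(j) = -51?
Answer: -561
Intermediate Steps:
11*Z(14) = 11*(-51) = -561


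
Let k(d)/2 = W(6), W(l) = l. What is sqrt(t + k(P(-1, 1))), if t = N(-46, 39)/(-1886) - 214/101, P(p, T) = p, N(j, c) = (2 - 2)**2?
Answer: sqrt(100798)/101 ≈ 3.1434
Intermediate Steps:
N(j, c) = 0 (N(j, c) = 0**2 = 0)
k(d) = 12 (k(d) = 2*6 = 12)
t = -214/101 (t = 0/(-1886) - 214/101 = 0*(-1/1886) - 214*1/101 = 0 - 214/101 = -214/101 ≈ -2.1188)
sqrt(t + k(P(-1, 1))) = sqrt(-214/101 + 12) = sqrt(998/101) = sqrt(100798)/101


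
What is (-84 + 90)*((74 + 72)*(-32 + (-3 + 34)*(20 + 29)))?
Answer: 1302612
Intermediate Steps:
(-84 + 90)*((74 + 72)*(-32 + (-3 + 34)*(20 + 29))) = 6*(146*(-32 + 31*49)) = 6*(146*(-32 + 1519)) = 6*(146*1487) = 6*217102 = 1302612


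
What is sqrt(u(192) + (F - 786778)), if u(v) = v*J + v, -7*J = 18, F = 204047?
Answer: I*sqrt(28568603)/7 ≈ 763.57*I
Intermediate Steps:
J = -18/7 (J = -1/7*18 = -18/7 ≈ -2.5714)
u(v) = -11*v/7 (u(v) = v*(-18/7) + v = -18*v/7 + v = -11*v/7)
sqrt(u(192) + (F - 786778)) = sqrt(-11/7*192 + (204047 - 786778)) = sqrt(-2112/7 - 582731) = sqrt(-4081229/7) = I*sqrt(28568603)/7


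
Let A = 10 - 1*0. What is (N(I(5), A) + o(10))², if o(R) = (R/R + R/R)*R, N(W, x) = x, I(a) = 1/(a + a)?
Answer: 900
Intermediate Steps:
I(a) = 1/(2*a)
A = 10 (A = 10 + 0 = 10)
o(R) = 2*R (o(R) = (1 + 1)*R = 2*R)
(N(I(5), A) + o(10))² = (10 + 2*10)² = (10 + 20)² = 30² = 900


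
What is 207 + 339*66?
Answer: 22581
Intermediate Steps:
207 + 339*66 = 207 + 22374 = 22581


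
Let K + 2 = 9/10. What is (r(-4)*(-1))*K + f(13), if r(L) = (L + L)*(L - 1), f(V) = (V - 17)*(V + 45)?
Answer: -188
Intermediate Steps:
K = -11/10 (K = -2 + 9/10 = -11/10 ≈ -1.1000)
f(V) = (-17 + V)*(45 + V)
r(L) = 2*L*(-1 + L) (r(L) = (2*L)*(-1 + L) = 2*L*(-1 + L))
(r(-4)*(-1))*K + f(13) = ((2*(-4)*(-1 - 4))*(-1))*(-11/10) + (-765 + 13² + 28*13) = ((2*(-4)*(-5))*(-1))*(-11/10) + (-765 + 169 + 364) = (40*(-1))*(-11/10) - 232 = -40*(-11/10) - 232 = 44 - 232 = -188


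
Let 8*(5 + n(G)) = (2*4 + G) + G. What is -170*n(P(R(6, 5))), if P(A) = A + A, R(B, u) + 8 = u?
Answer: 935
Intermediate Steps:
R(B, u) = -8 + u
P(A) = 2*A
n(G) = -4 + G/4 (n(G) = -5 + ((2*4 + G) + G)/8 = -5 + ((8 + G) + G)/8 = -5 + (8 + 2*G)/8 = -5 + (1 + G/4) = -4 + G/4)
-170*n(P(R(6, 5))) = -170*(-4 + (2*(-8 + 5))/4) = -170*(-4 + (2*(-3))/4) = -170*(-4 + (¼)*(-6)) = -170*(-4 - 3/2) = -170*(-11/2) = 935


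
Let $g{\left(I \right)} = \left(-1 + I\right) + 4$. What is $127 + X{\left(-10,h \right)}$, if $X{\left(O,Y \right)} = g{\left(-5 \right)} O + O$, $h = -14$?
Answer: $137$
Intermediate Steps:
$g{\left(I \right)} = 3 + I$
$X{\left(O,Y \right)} = - O$ ($X{\left(O,Y \right)} = \left(3 - 5\right) O + O = - 2 O + O = - O$)
$127 + X{\left(-10,h \right)} = 127 - -10 = 127 + 10 = 137$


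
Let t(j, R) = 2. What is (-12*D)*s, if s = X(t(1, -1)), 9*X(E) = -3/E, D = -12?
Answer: -24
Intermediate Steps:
X(E) = -1/(3*E) (X(E) = (-3/E)/9 = -1/(3*E))
s = -⅙ (s = -⅓/2 = -⅓*½ = -⅙ ≈ -0.16667)
(-12*D)*s = -12*(-12)*(-⅙) = 144*(-⅙) = -24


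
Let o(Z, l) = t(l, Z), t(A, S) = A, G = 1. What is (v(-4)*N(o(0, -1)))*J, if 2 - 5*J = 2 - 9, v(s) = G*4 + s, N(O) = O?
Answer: 0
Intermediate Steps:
o(Z, l) = l
v(s) = 4 + s (v(s) = 1*4 + s = 4 + s)
J = 9/5 (J = ⅖ - (2 - 9)/5 = ⅖ - ⅕*(-7) = ⅖ + 7/5 = 9/5 ≈ 1.8000)
(v(-4)*N(o(0, -1)))*J = ((4 - 4)*(-1))*(9/5) = (0*(-1))*(9/5) = 0*(9/5) = 0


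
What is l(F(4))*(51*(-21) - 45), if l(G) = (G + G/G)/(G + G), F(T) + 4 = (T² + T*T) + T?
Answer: -9207/16 ≈ -575.44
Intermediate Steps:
F(T) = -4 + T + 2*T² (F(T) = -4 + ((T² + T*T) + T) = -4 + ((T² + T²) + T) = -4 + (2*T² + T) = -4 + (T + 2*T²) = -4 + T + 2*T²)
l(G) = (1 + G)/(2*G) (l(G) = (G + 1)/((2*G)) = (1 + G)*(1/(2*G)) = (1 + G)/(2*G))
l(F(4))*(51*(-21) - 45) = ((1 + (-4 + 4 + 2*4²))/(2*(-4 + 4 + 2*4²)))*(51*(-21) - 45) = ((1 + (-4 + 4 + 2*16))/(2*(-4 + 4 + 2*16)))*(-1071 - 45) = ((1 + (-4 + 4 + 32))/(2*(-4 + 4 + 32)))*(-1116) = ((½)*(1 + 32)/32)*(-1116) = ((½)*(1/32)*33)*(-1116) = (33/64)*(-1116) = -9207/16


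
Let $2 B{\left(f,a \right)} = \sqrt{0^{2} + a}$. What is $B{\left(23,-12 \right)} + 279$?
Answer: $279 + i \sqrt{3} \approx 279.0 + 1.732 i$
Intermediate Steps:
$B{\left(f,a \right)} = \frac{\sqrt{a}}{2}$ ($B{\left(f,a \right)} = \frac{\sqrt{0^{2} + a}}{2} = \frac{\sqrt{0 + a}}{2} = \frac{\sqrt{a}}{2}$)
$B{\left(23,-12 \right)} + 279 = \frac{\sqrt{-12}}{2} + 279 = \frac{2 i \sqrt{3}}{2} + 279 = i \sqrt{3} + 279 = 279 + i \sqrt{3}$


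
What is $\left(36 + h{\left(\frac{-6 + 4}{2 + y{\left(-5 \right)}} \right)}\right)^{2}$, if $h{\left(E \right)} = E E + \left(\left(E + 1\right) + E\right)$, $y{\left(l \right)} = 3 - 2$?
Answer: $\frac{105625}{81} \approx 1304.0$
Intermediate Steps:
$y{\left(l \right)} = 1$ ($y{\left(l \right)} = 3 - 2 = 1$)
$h{\left(E \right)} = 1 + E^{2} + 2 E$ ($h{\left(E \right)} = E^{2} + \left(\left(1 + E\right) + E\right) = E^{2} + \left(1 + 2 E\right) = 1 + E^{2} + 2 E$)
$\left(36 + h{\left(\frac{-6 + 4}{2 + y{\left(-5 \right)}} \right)}\right)^{2} = \left(36 + \left(1 + \left(\frac{-6 + 4}{2 + 1}\right)^{2} + 2 \frac{-6 + 4}{2 + 1}\right)\right)^{2} = \left(36 + \left(1 + \left(- \frac{2}{3}\right)^{2} + 2 \left(- \frac{2}{3}\right)\right)\right)^{2} = \left(36 + \left(1 + \frac{4}{9} - \frac{4}{3}\right)\right)^{2} = \left(36 + \frac{1}{9}\right)^{2} = \left(\frac{325}{9}\right)^{2} = \frac{105625}{81}$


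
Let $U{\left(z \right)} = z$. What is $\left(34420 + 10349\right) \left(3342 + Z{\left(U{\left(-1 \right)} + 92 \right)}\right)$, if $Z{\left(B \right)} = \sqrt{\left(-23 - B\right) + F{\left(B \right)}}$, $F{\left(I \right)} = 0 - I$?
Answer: $149617998 + 44769 i \sqrt{205} \approx 1.4962 \cdot 10^{8} + 6.41 \cdot 10^{5} i$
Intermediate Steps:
$F{\left(I \right)} = - I$
$Z{\left(B \right)} = \sqrt{-23 - 2 B}$ ($Z{\left(B \right)} = \sqrt{\left(-23 - B\right) - B} = \sqrt{-23 - 2 B}$)
$\left(34420 + 10349\right) \left(3342 + Z{\left(U{\left(-1 \right)} + 92 \right)}\right) = \left(34420 + 10349\right) \left(3342 + \sqrt{-23 - 2 \left(-1 + 92\right)}\right) = 44769 \left(3342 + \sqrt{-23 - 182}\right) = 44769 \left(3342 + \sqrt{-205}\right) = 44769 \left(3342 + i \sqrt{205}\right) = 149617998 + 44769 i \sqrt{205}$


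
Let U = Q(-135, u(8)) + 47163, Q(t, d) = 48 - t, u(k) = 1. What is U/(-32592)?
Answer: -7891/5432 ≈ -1.4527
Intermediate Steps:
U = 47346 (U = (48 - 1*(-135)) + 47163 = (48 + 135) + 47163 = 183 + 47163 = 47346)
U/(-32592) = 47346/(-32592) = 47346*(-1/32592) = -7891/5432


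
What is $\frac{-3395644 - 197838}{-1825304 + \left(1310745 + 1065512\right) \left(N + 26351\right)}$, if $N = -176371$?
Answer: $\frac{1796741}{178243950222} \approx 1.008 \cdot 10^{-5}$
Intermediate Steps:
$\frac{-3395644 - 197838}{-1825304 + \left(1310745 + 1065512\right) \left(N + 26351\right)} = \frac{-3395644 - 197838}{-1825304 + \left(1310745 + 1065512\right) \left(-176371 + 26351\right)} = - \frac{3593482}{-1825304 + 2376257 \left(-150020\right)} = - \frac{3593482}{-1825304 - 356486075140} = - \frac{3593482}{-356487900444} = \left(-3593482\right) \left(- \frac{1}{356487900444}\right) = \frac{1796741}{178243950222}$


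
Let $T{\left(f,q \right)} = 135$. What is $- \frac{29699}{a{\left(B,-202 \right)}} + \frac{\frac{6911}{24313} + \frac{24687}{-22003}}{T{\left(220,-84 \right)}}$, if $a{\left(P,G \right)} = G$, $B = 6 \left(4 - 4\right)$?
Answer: $\frac{2144755119699539}{14588330266530} \approx 147.02$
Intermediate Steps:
$B = 0$ ($B = 6 \cdot 0 = 0$)
$- \frac{29699}{a{\left(B,-202 \right)}} + \frac{\frac{6911}{24313} + \frac{24687}{-22003}}{T{\left(220,-84 \right)}} = - \frac{29699}{-202} + \frac{\frac{6911}{24313} + \frac{24687}{-22003}}{135} = \left(-29699\right) \left(- \frac{1}{202}\right) + \left(6911 \cdot \frac{1}{24313} + 24687 \left(- \frac{1}{22003}\right)\right) \frac{1}{135} = \frac{29699}{202} + \left(\frac{6911}{24313} - \frac{24687}{22003}\right) \frac{1}{135} = \frac{29699}{202} - \frac{448152298}{72219456765} = \frac{2144755119699539}{14588330266530}$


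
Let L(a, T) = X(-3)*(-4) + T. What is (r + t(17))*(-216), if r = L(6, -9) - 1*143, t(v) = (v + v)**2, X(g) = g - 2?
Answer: -221184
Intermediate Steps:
X(g) = -2 + g
t(v) = 4*v**2 (t(v) = (2*v)**2 = 4*v**2)
L(a, T) = 20 + T (L(a, T) = (-2 - 3)*(-4) + T = -5*(-4) + T = 20 + T)
r = -132 (r = (20 - 9) - 1*143 = 11 - 143 = -132)
(r + t(17))*(-216) = (-132 + 4*17**2)*(-216) = (-132 + 4*289)*(-216) = (-132 + 1156)*(-216) = 1024*(-216) = -221184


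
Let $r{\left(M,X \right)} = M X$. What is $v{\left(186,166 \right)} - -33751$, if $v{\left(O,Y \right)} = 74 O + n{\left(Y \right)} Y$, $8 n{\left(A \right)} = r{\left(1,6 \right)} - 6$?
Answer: $47515$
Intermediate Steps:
$n{\left(A \right)} = 0$ ($n{\left(A \right)} = \frac{1 \cdot 6 - 6}{8} = \frac{6 - 6}{8} = \frac{1}{8} \cdot 0 = 0$)
$v{\left(O,Y \right)} = 74 O$ ($v{\left(O,Y \right)} = 74 O + 0 Y = 74 O + 0 = 74 O$)
$v{\left(186,166 \right)} - -33751 = 74 \cdot 186 - -33751 = 13764 + 33751 = 47515$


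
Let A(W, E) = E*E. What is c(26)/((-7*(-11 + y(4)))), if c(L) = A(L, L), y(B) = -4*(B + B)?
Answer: 676/301 ≈ 2.2458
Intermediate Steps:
A(W, E) = E**2
y(B) = -8*B
c(L) = L**2
c(26)/((-7*(-11 + y(4)))) = 26**2/((-7*(-11 - 8*4))) = 676/((-7*(-11 - 32))) = 676/((-7*(-43))) = 676/((-1*(-301))) = 676/301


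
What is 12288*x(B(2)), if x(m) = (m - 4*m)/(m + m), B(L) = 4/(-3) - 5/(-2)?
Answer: -18432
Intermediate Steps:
B(L) = 7/6 (B(L) = 4*(-⅓) - 5*(-½) = -4/3 + 5/2 = 7/6)
x(m) = -3/2 (x(m) = (-3*m)/((2*m)) = (-3*m)*(1/(2*m)) = -3/2)
12288*x(B(2)) = 12288*(-3/2) = -18432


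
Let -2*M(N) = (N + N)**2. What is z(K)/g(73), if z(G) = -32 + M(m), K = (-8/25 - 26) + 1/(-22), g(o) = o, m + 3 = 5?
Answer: -40/73 ≈ -0.54795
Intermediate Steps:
m = 2 (m = -3 + 5 = 2)
M(N) = -2*N**2 (M(N) = -(N + N)**2/2 = -4*N**2/2 = -2*N**2)
K = -14501/550 (K = (-8*1/25 - 26) - 1/22 = (-8/25 - 26) - 1/22 = -658/25 - 1/22 = -14501/550 ≈ -26.365)
z(G) = -40 (z(G) = -32 - 2*2**2 = -32 - 2*4 = -32 - 8 = -40)
z(K)/g(73) = -40/73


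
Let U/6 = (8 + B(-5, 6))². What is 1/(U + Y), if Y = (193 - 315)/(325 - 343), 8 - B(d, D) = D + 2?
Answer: 9/3517 ≈ 0.0025590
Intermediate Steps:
B(d, D) = 6 - D (B(d, D) = 8 - (D + 2) = 8 - (2 + D) = 8 + (-2 - D) = 6 - D)
Y = 61/9 (Y = -122/(-18) = -122*(-1/18) = 61/9 ≈ 6.7778)
U = 384 (U = 6*(8 + (6 - 1*6))² = 6*(8 + (6 - 6))² = 6*(8 + 0)² = 6*8² = 6*64 = 384)
1/(U + Y) = 1/(384 + 61/9) = 1/(3517/9) = 9/3517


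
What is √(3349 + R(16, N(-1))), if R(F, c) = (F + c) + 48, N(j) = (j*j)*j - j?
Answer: √3413 ≈ 58.421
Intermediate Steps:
N(j) = j³ - j (N(j) = j²*j - j = j³ - j)
R(F, c) = 48 + F + c
√(3349 + R(16, N(-1))) = √(3349 + (48 + 16 + ((-1)³ - 1*(-1)))) = √(3349 + (48 + 16 + (-1 + 1))) = √(3349 + (48 + 16 + 0)) = √(3349 + 64) = √3413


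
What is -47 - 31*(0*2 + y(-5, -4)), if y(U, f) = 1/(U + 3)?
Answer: -63/2 ≈ -31.500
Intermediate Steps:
y(U, f) = 1/(3 + U)
-47 - 31*(0*2 + y(-5, -4)) = -47 - 31*(0*2 + 1/(3 - 5)) = -47 - 31*(0 + 1/(-2)) = -47 - 31*(0 - ½) = -47 - 31*(-½) = -47 + 31/2 = -63/2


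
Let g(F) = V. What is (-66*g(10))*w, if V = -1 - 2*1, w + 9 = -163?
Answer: -34056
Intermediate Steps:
w = -172 (w = -9 - 163 = -172)
V = -3 (V = -1 - 2 = -3)
g(F) = -3
(-66*g(10))*w = -66*(-3)*(-172) = 198*(-172) = -34056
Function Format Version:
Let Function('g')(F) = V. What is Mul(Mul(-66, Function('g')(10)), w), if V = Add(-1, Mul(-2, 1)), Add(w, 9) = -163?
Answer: -34056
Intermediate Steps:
w = -172 (w = Add(-9, -163) = -172)
V = -3 (V = Add(-1, -2) = -3)
Function('g')(F) = -3
Mul(Mul(-66, Function('g')(10)), w) = Mul(Mul(-66, -3), -172) = Mul(198, -172) = -34056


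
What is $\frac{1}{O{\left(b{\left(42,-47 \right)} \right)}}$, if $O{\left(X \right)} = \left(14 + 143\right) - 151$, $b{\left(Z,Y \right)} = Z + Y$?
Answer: $\frac{1}{6} \approx 0.16667$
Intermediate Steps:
$b{\left(Z,Y \right)} = Y + Z$
$O{\left(X \right)} = 6$ ($O{\left(X \right)} = 157 - 151 = 6$)
$\frac{1}{O{\left(b{\left(42,-47 \right)} \right)}} = \frac{1}{6}$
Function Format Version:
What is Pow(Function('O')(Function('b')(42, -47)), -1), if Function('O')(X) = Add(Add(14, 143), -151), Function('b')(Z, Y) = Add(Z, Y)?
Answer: Rational(1, 6) ≈ 0.16667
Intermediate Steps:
Function('b')(Z, Y) = Add(Y, Z)
Function('O')(X) = 6 (Function('O')(X) = Add(157, -151) = 6)
Pow(Function('O')(Function('b')(42, -47)), -1) = Pow(6, -1) = Rational(1, 6)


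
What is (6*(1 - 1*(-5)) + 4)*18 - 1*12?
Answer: 708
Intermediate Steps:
(6*(1 - 1*(-5)) + 4)*18 - 1*12 = (6*(1 + 5) + 4)*18 - 12 = (6*6 + 4)*18 - 12 = (36 + 4)*18 - 12 = 40*18 - 12 = 720 - 12 = 708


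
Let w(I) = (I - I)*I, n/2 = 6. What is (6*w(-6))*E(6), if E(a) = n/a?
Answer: 0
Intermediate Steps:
n = 12 (n = 2*6 = 12)
w(I) = 0 (w(I) = 0*I = 0)
E(a) = 12/a
(6*w(-6))*E(6) = (6*0)*(12/6) = 0*(12*(⅙)) = 0*2 = 0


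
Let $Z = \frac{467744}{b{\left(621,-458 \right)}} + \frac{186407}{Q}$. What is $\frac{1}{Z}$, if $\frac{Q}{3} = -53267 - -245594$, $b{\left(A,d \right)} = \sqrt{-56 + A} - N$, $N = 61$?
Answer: $- \frac{791524420314869331}{6069062801368229780807} + \frac{12976273882492632 \sqrt{565}}{6069062801368229780807} \approx -7.9597 \cdot 10^{-5}$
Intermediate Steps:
$b{\left(A,d \right)} = -61 + \sqrt{-56 + A}$ ($b{\left(A,d \right)} = \sqrt{-56 + A} - 61 = -61 + \sqrt{-56 + A}$)
$Q = 576981$ ($Q = 3 \left(-53267 - -245594\right) = 3 \left(-53267 + 245594\right) = 3 \cdot 192327 = 576981$)
$Z = \frac{186407}{576981} + \frac{467744}{-61 + \sqrt{565}}$ ($Z = \frac{467744}{-61 + \sqrt{-56 + 621}} + \frac{186407}{576981} = \frac{467744}{-61 + \sqrt{565}} + 186407 \cdot \frac{1}{576981} = \frac{467744}{-61 + \sqrt{565}} + \frac{186407}{576981} = \frac{186407}{576981} + \frac{467744}{-61 + \sqrt{565}} \approx -12563.0$)
$\frac{1}{Z} = \frac{1}{- \frac{1371837929351}{151746003} - \frac{116936 \sqrt{565}}{789}}$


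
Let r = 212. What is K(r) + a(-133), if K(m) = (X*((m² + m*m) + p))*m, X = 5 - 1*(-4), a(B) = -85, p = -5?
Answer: 171496679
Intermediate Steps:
X = 9 (X = 5 + 4 = 9)
K(m) = m*(-45 + 18*m²) (K(m) = (9*((m² + m*m) - 5))*m = (9*((m² + m²) - 5))*m = (9*(2*m² - 5))*m = (9*(-5 + 2*m²))*m = (-45 + 18*m²)*m = m*(-45 + 18*m²))
K(r) + a(-133) = (-45*212 + 18*212³) - 85 = (-9540 + 18*9528128) - 85 = (-9540 + 171506304) - 85 = 171496764 - 85 = 171496679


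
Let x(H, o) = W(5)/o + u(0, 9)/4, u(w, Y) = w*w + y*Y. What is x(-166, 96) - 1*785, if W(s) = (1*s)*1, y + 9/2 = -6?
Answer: -77623/96 ≈ -808.57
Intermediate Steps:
y = -21/2 (y = -9/2 - 6 = -21/2 ≈ -10.500)
u(w, Y) = w² - 21*Y/2 (u(w, Y) = w*w - 21*Y/2 = w² - 21*Y/2)
W(s) = s (W(s) = s*1 = s)
x(H, o) = -189/8 + 5/o (x(H, o) = 5/o + (0² - 21/2*9)/4 = 5/o + (0 - 189/2)*(¼) = 5/o - 189/2*¼ = 5/o - 189/8 = -189/8 + 5/o)
x(-166, 96) - 1*785 = (-189/8 + 5/96) - 1*785 = (-189/8 + 5*(1/96)) - 785 = (-189/8 + 5/96) - 785 = -2263/96 - 785 = -77623/96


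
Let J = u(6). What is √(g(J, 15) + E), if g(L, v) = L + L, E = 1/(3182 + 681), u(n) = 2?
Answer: 3*√6632771/3863 ≈ 2.0001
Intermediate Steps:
J = 2
E = 1/3863 ≈ 0.00025887
g(L, v) = 2*L
√(g(J, 15) + E) = √(2*2 + 1/3863) = √(4 + 1/3863) = √(15453/3863) = 3*√6632771/3863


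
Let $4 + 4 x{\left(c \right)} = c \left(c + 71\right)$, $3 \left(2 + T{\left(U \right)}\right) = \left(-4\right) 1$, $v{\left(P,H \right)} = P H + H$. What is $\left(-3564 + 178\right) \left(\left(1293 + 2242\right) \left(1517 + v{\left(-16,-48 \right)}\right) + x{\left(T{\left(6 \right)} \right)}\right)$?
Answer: $- \frac{240980395961}{9} \approx -2.6776 \cdot 10^{10}$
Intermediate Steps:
$v{\left(P,H \right)} = H + H P$ ($v{\left(P,H \right)} = H P + H = H + H P$)
$T{\left(U \right)} = - \frac{10}{3}$ ($T{\left(U \right)} = -2 + \frac{\left(-4\right) 1}{3} = -2 + \frac{1}{3} \left(-4\right) = -2 - \frac{4}{3} = - \frac{10}{3}$)
$x{\left(c \right)} = -1 + \frac{c \left(71 + c\right)}{4}$ ($x{\left(c \right)} = -1 + \frac{c \left(c + 71\right)}{4} = -1 + \frac{c \left(71 + c\right)}{4}$)
$\left(-3564 + 178\right) \left(\left(1293 + 2242\right) \left(1517 + v{\left(-16,-48 \right)}\right) + x{\left(T{\left(6 \right)} \right)}\right) = \left(-3564 + 178\right) \left(\left(1293 + 2242\right) \left(1517 - 48 \left(1 - 16\right)\right) + \left(-1 + \frac{\left(- \frac{10}{3}\right)^{2}}{4} + \frac{71}{4} \left(- \frac{10}{3}\right)\right)\right) = - 3386 \left(3535 \left(1517 - -720\right) - \frac{1033}{18}\right) = - 3386 \left(3535 \left(1517 + 720\right) - \frac{1033}{18}\right) = - 3386 \left(3535 \cdot 2237 - \frac{1033}{18}\right) = - 3386 \left(7907795 - \frac{1033}{18}\right) = \left(-3386\right) \frac{142339277}{18} = - \frac{240980395961}{9}$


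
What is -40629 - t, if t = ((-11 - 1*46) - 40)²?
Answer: -50038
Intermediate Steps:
t = 9409 (t = ((-11 - 46) - 40)² = (-57 - 40)² = (-97)² = 9409)
-40629 - t = -40629 - 1*9409 = -40629 - 9409 = -50038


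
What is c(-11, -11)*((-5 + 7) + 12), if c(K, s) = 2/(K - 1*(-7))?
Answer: -7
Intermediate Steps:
c(K, s) = 2/(7 + K) (c(K, s) = 2/(K + 7) = 2/(7 + K))
c(-11, -11)*((-5 + 7) + 12) = (2/(7 - 11))*((-5 + 7) + 12) = (2/(-4))*(2 + 12) = (2*(-¼))*14 = -½*14 = -7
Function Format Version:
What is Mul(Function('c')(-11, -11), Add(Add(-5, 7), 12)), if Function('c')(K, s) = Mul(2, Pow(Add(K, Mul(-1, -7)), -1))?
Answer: -7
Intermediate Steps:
Function('c')(K, s) = Mul(2, Pow(Add(7, K), -1)) (Function('c')(K, s) = Mul(2, Pow(Add(K, 7), -1)) = Mul(2, Pow(Add(7, K), -1)))
Mul(Function('c')(-11, -11), Add(Add(-5, 7), 12)) = Mul(Mul(2, Pow(Add(7, -11), -1)), Add(Add(-5, 7), 12)) = Mul(Mul(2, Pow(-4, -1)), Add(2, 12)) = Mul(Mul(2, Rational(-1, 4)), 14) = Mul(Rational(-1, 2), 14) = -7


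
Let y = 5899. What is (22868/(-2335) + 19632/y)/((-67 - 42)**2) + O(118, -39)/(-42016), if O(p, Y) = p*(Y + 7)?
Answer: 19193868170514/214873571781245 ≈ 0.089326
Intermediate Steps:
O(p, Y) = p*(7 + Y)
(22868/(-2335) + 19632/y)/((-67 - 42)**2) + O(118, -39)/(-42016) = (22868/(-2335) + 19632/5899)/((-67 - 42)**2) + (118*(7 - 39))/(-42016) = (22868*(-1/2335) + 19632*(1/5899))/((-109)**2) + (118*(-32))*(-1/42016) = (-22868/2335 + 19632/5899)/11881 - 3776*(-1/42016) = -89057612/13774165*1/11881 + 118/1313 = -89057612/163650854365 + 118/1313 = 19193868170514/214873571781245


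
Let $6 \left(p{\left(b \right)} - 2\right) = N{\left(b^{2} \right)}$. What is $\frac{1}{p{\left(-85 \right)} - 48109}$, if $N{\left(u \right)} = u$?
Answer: $- \frac{6}{281417} \approx -2.1321 \cdot 10^{-5}$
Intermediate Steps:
$p{\left(b \right)} = 2 + \frac{b^{2}}{6}$
$\frac{1}{p{\left(-85 \right)} - 48109} = \frac{1}{\left(2 + \frac{\left(-85\right)^{2}}{6}\right) - 48109} = \frac{1}{\left(2 + \frac{1}{6} \cdot 7225\right) - 48109} = \frac{1}{\left(2 + \frac{7225}{6}\right) - 48109} = \frac{1}{\frac{7237}{6} - 48109} = \frac{1}{- \frac{281417}{6}} = - \frac{6}{281417}$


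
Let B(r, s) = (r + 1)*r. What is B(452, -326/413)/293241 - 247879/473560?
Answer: 8091988507/46289069320 ≈ 0.17481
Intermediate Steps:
B(r, s) = r*(1 + r) (B(r, s) = (1 + r)*r = r*(1 + r))
B(452, -326/413)/293241 - 247879/473560 = (452*(1 + 452))/293241 - 247879/473560 = (452*453)*(1/293241) - 247879*1/473560 = 204756*(1/293241) - 247879/473560 = 68252/97747 - 247879/473560 = 8091988507/46289069320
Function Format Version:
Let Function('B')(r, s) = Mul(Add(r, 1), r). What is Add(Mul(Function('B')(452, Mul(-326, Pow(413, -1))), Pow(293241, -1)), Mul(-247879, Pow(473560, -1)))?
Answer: Rational(8091988507, 46289069320) ≈ 0.17481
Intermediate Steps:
Function('B')(r, s) = Mul(r, Add(1, r)) (Function('B')(r, s) = Mul(Add(1, r), r) = Mul(r, Add(1, r)))
Add(Mul(Function('B')(452, Mul(-326, Pow(413, -1))), Pow(293241, -1)), Mul(-247879, Pow(473560, -1))) = Add(Mul(Mul(452, Add(1, 452)), Pow(293241, -1)), Mul(-247879, Pow(473560, -1))) = Add(Mul(Mul(452, 453), Rational(1, 293241)), Mul(-247879, Rational(1, 473560))) = Add(Mul(204756, Rational(1, 293241)), Rational(-247879, 473560)) = Add(Rational(68252, 97747), Rational(-247879, 473560)) = Rational(8091988507, 46289069320)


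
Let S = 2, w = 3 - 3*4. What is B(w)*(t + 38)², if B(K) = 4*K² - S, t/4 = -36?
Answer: 3617992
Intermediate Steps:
t = -144 (t = 4*(-36) = -144)
w = -9 (w = 3 - 12 = -9)
B(K) = -2 + 4*K² (B(K) = 4*K² - 1*2 = 4*K² - 2 = -2 + 4*K²)
B(w)*(t + 38)² = (-2 + 4*(-9)²)*(-144 + 38)² = (-2 + 4*81)*(-106)² = (-2 + 324)*11236 = 322*11236 = 3617992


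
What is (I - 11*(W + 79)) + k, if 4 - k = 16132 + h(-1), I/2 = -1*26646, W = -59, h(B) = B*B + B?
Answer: -69640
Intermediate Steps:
h(B) = B + B² (h(B) = B² + B = B + B²)
I = -53292 (I = 2*(-1*26646) = 2*(-26646) = -53292)
k = -16128 (k = 4 - (16132 - (1 - 1)) = 4 - (16132 - 1*0) = 4 - (16132 + 0) = 4 - 1*16132 = 4 - 16132 = -16128)
(I - 11*(W + 79)) + k = (-53292 - 11*(-59 + 79)) - 16128 = (-53292 - 11*20) - 16128 = (-53292 - 220) - 16128 = -53512 - 16128 = -69640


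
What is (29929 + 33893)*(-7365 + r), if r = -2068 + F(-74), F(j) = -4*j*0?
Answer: -602032926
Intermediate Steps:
F(j) = 0
r = -2068 (r = -2068 + 0 = -2068)
(29929 + 33893)*(-7365 + r) = (29929 + 33893)*(-7365 - 2068) = 63822*(-9433) = -602032926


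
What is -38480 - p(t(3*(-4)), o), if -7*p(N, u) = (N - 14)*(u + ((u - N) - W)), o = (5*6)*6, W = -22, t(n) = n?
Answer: -279604/7 ≈ -39943.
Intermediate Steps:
o = 180 (o = 30*6 = 180)
p(N, u) = -(-14 + N)*(22 - N + 2*u)/7 (p(N, u) = -(N - 14)*(u + ((u - N) - 1*(-22)))/7 = -(-14 + N)*(u + ((u - N) + 22))/7 = -(-14 + N)*(u + (22 + u - N))/7 = -(-14 + N)*(22 - N + 2*u)/7)
-38480 - p(t(3*(-4)), o) = -38480 - (44 + 4*180 - 108*(-4)/7 + (3*(-4))²/7 - 2/7*3*(-4)*180) = -38480 - (44 + 720 - 36/7*(-12) + (⅐)*(-12)² - 2/7*(-12)*180) = -38480 - (44 + 720 + 432/7 + (⅐)*144 + 4320/7) = -38480 - (44 + 720 + 432/7 + 144/7 + 4320/7) = -38480 - 1*10244/7 = -38480 - 10244/7 = -279604/7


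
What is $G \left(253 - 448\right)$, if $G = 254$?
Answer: $-49530$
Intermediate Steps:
$G \left(253 - 448\right) = 254 \left(253 - 448\right) = 254 \left(-195\right) = -49530$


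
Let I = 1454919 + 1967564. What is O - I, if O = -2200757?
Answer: -5623240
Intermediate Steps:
I = 3422483
O - I = -2200757 - 1*3422483 = -2200757 - 3422483 = -5623240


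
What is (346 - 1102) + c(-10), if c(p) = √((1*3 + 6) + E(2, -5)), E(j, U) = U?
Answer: -754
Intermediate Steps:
c(p) = 2 (c(p) = √((1*3 + 6) - 5) = √((3 + 6) - 5) = √(9 - 5) = √4 = 2)
(346 - 1102) + c(-10) = (346 - 1102) + 2 = -756 + 2 = -754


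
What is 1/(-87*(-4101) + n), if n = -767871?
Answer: -1/411084 ≈ -2.4326e-6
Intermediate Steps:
1/(-87*(-4101) + n) = 1/(-87*(-4101) - 767871) = 1/(356787 - 767871) = 1/(-411084) = -1/411084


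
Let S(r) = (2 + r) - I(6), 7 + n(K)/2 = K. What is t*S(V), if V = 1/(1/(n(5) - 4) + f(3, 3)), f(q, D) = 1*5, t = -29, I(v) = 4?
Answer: 2030/39 ≈ 52.051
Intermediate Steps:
n(K) = -14 + 2*K
f(q, D) = 5
V = 8/39 (V = 1/(1/((-14 + 2*5) - 4) + 5) = 1/(1/((-14 + 10) - 4) + 5) = 1/(1/(-4 - 4) + 5) = 1/(1/(-8) + 5) = 1/(-1/8 + 5) = 1/(39/8) = 8/39 ≈ 0.20513)
S(r) = -2 + r (S(r) = (2 + r) - 1*4 = (2 + r) - 4 = -2 + r)
t*S(V) = -29*(-2 + 8/39) = -29*(-70/39) = 2030/39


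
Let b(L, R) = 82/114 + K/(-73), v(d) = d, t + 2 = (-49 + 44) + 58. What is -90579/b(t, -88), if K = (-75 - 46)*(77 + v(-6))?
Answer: -3457791/4520 ≈ -765.00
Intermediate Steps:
t = 51 (t = -2 + ((-49 + 44) + 58) = -2 + (-5 + 58) = -2 + 53 = 51)
K = -8591 (K = (-75 - 46)*(77 - 6) = -121*71 = -8591)
b(L, R) = 492680/4161 (b(L, R) = 82/114 - 8591/(-73) = 82*(1/114) - 8591*(-1/73) = 41/57 + 8591/73 = 492680/4161)
-90579/b(t, -88) = -90579/492680/4161 = -90579*4161/492680 = -3457791/4520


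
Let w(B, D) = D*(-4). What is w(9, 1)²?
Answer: 16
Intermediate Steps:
w(B, D) = -4*D
w(9, 1)² = (-4*1)² = (-4)² = 16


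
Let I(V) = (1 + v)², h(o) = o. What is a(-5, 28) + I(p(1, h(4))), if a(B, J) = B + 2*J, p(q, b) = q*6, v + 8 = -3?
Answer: 151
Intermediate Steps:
v = -11 (v = -8 - 3 = -11)
p(q, b) = 6*q
I(V) = 100 (I(V) = (1 - 11)² = (-10)² = 100)
a(-5, 28) + I(p(1, h(4))) = (-5 + 2*28) + 100 = (-5 + 56) + 100 = 51 + 100 = 151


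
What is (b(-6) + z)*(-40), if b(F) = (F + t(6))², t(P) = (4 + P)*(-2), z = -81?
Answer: -23800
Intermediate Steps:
t(P) = -8 - 2*P
b(F) = (-20 + F)² (b(F) = (F + (-8 - 2*6))² = (F + (-8 - 12))² = (F - 20)² = (-20 + F)²)
(b(-6) + z)*(-40) = ((-20 - 6)² - 81)*(-40) = ((-26)² - 81)*(-40) = (676 - 81)*(-40) = 595*(-40) = -23800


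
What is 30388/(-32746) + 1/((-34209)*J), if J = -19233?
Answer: -1428109446835/1538925629283 ≈ -0.92799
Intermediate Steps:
30388/(-32746) + 1/((-34209)*J) = 30388/(-32746) + 1/(-34209*(-19233)) = 30388*(-1/32746) - 1/34209*(-1/19233) = -15194/16373 + 1/657941697 = -1428109446835/1538925629283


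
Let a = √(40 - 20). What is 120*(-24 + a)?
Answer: -2880 + 240*√5 ≈ -2343.3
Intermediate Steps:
a = 2*√5 (a = √20 = 2*√5 ≈ 4.4721)
120*(-24 + a) = 120*(-24 + 2*√5) = -2880 + 240*√5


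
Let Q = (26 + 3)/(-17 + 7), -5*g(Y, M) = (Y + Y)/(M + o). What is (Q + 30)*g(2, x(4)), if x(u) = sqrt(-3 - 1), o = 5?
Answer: -542/145 + 1084*I/725 ≈ -3.7379 + 1.4952*I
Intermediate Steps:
x(u) = 2*I (x(u) = sqrt(-4) = 2*I)
g(Y, M) = -2*Y/(5*(5 + M)) (g(Y, M) = -(Y + Y)/(5*(M + 5)) = -2*Y/(5*(5 + M)))
Q = -29/10 (Q = 29/(-10) = 29*(-1/10) = -29/10 ≈ -2.9000)
(Q + 30)*g(2, x(4)) = (-29/10 + 30)*(-2*2/(25 + 5*(2*I))) = 271*(-2*2/(25 + 10*I))/10 = 271*(-2*2*(25 - 10*I)/725)/10 = 271*(-4/29 + 8*I/145)/10 = -542/145 + 1084*I/725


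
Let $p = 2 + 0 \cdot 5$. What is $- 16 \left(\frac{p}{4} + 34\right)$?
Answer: $-552$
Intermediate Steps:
$p = 2$ ($p = 2 + 0 = 2$)
$- 16 \left(\frac{p}{4} + 34\right) = - 16 \left(\frac{2}{4} + 34\right) = - 16 \left(2 \cdot \frac{1}{4} + 34\right) = - 16 \left(\frac{1}{2} + 34\right) = \left(-16\right) \frac{69}{2} = -552$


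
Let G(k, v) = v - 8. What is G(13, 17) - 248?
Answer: -239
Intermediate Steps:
G(k, v) = -8 + v
G(13, 17) - 248 = (-8 + 17) - 248 = 9 - 248 = -239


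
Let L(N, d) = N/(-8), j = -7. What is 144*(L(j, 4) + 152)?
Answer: 22014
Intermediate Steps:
L(N, d) = -N/8 (L(N, d) = N*(-⅛) = -N/8)
144*(L(j, 4) + 152) = 144*(-⅛*(-7) + 152) = 144*(7/8 + 152) = 144*(1223/8) = 22014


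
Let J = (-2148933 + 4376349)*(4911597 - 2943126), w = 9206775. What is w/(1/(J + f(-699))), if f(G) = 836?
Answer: 40368060667059405300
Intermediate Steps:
J = 4384603800936 (J = 2227416*1968471 = 4384603800936)
w/(1/(J + f(-699))) = 9206775/(1/(4384603800936 + 836)) = 9206775/(1/4384603801772) = 9206775*4384603801772 = 40368060667059405300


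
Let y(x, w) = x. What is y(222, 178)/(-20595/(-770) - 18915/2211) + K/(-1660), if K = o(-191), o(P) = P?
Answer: 3838240633/311586980 ≈ 12.318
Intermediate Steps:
K = -191
y(222, 178)/(-20595/(-770) - 18915/2211) + K/(-1660) = 222/(-20595/(-770) - 18915/2211) - 191/(-1660) = 222/(-20595*(-1/770) - 18915*1/2211) - 191*(-1/1660) = 222/(4119/154 - 6305/737) + 191/1660 = 222/(187703/10318) + 191/1660 = 222*(10318/187703) + 191/1660 = 2290596/187703 + 191/1660 = 3838240633/311586980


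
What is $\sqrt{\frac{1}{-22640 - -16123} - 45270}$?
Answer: $\frac{43 i \sqrt{21221347}}{931} \approx 212.77 i$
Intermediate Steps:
$\sqrt{\frac{1}{-22640 - -16123} - 45270} = \sqrt{\frac{1}{-22640 + 16123} - 45270} = \sqrt{\frac{1}{-6517} - 45270} = \sqrt{- \frac{1}{6517} - 45270} = \sqrt{- \frac{295024591}{6517}} = \frac{43 i \sqrt{21221347}}{931}$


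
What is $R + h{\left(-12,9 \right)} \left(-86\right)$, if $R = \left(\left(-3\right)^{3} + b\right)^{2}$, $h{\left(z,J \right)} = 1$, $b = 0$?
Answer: $643$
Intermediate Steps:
$R = 729$ ($R = \left(\left(-3\right)^{3} + 0\right)^{2} = \left(-27 + 0\right)^{2} = \left(-27\right)^{2} = 729$)
$R + h{\left(-12,9 \right)} \left(-86\right) = 729 + 1 \left(-86\right) = 729 - 86 = 643$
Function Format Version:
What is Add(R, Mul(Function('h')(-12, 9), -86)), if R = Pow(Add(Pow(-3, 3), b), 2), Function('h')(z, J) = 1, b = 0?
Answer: 643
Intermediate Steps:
R = 729 (R = Pow(Add(Pow(-3, 3), 0), 2) = Pow(Add(-27, 0), 2) = Pow(-27, 2) = 729)
Add(R, Mul(Function('h')(-12, 9), -86)) = Add(729, Mul(1, -86)) = Add(729, -86) = 643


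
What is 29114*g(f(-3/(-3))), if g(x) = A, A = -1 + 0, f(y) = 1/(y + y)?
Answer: -29114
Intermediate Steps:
f(y) = 1/(2*y)
A = -1
g(x) = -1
29114*g(f(-3/(-3))) = 29114*(-1) = -29114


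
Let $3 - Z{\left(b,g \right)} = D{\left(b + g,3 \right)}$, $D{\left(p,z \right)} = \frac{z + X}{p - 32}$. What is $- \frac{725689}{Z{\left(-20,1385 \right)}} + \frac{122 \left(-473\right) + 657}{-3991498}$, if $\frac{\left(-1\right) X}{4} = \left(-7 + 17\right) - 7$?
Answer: $- \frac{1930574582723117}{7998961992} \approx -2.4135 \cdot 10^{5}$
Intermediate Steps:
$X = -12$ ($X = - 4 \left(\left(-7 + 17\right) - 7\right) = - 4 \left(10 - 7\right) = \left(-4\right) 3 = -12$)
$D{\left(p,z \right)} = \frac{-12 + z}{-32 + p}$ ($D{\left(p,z \right)} = \frac{z - 12}{p - 32} = \frac{-12 + z}{-32 + p}$)
$Z{\left(b,g \right)} = 3 + \frac{9}{-32 + b + g}$ ($Z{\left(b,g \right)} = 3 - \frac{-12 + 3}{-32 + \left(b + g\right)} = 3 - \frac{1}{-32 + b + g} \left(-9\right) = 3 - - \frac{9}{-32 + b + g} = 3 + \frac{9}{-32 + b + g}$)
$- \frac{725689}{Z{\left(-20,1385 \right)}} + \frac{122 \left(-473\right) + 657}{-3991498} = - \frac{725689}{3 \frac{1}{-32 - 20 + 1385} \left(-29 - 20 + 1385\right)} + \frac{122 \left(-473\right) + 657}{-3991498} = - \frac{725689}{3 \cdot \frac{1}{1333} \cdot 1336} + \left(-57706 + 657\right) \left(- \frac{1}{3991498}\right) = - \frac{725689}{3 \cdot \frac{1}{1333} \cdot 1336} - - \frac{57049}{3991498} = - \frac{725689}{\frac{4008}{1333}} + \frac{57049}{3991498} = \left(-725689\right) \frac{1333}{4008} + \frac{57049}{3991498} = - \frac{967343437}{4008} + \frac{57049}{3991498} = - \frac{1930574582723117}{7998961992}$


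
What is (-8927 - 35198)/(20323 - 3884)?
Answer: -44125/16439 ≈ -2.6842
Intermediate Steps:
(-8927 - 35198)/(20323 - 3884) = -44125/16439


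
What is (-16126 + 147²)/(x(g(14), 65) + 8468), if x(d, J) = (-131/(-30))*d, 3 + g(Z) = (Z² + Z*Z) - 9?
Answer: 16449/30382 ≈ 0.54141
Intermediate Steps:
g(Z) = -12 + 2*Z² (g(Z) = -3 + ((Z² + Z*Z) - 9) = -3 + ((Z² + Z²) - 9) = -3 + (2*Z² - 9) = -3 + (-9 + 2*Z²) = -12 + 2*Z²)
x(d, J) = 131*d/30 (x(d, J) = (-131*(-1/30))*d = 131*d/30)
(-16126 + 147²)/(x(g(14), 65) + 8468) = (-16126 + 147²)/(131*(-12 + 2*14²)/30 + 8468) = (-16126 + 21609)/(131*(-12 + 2*196)/30 + 8468) = 5483/(131*(-12 + 392)/30 + 8468) = 5483/((131/30)*380 + 8468) = 5483/(4978/3 + 8468) = 5483/(30382/3) = 5483*(3/30382) = 16449/30382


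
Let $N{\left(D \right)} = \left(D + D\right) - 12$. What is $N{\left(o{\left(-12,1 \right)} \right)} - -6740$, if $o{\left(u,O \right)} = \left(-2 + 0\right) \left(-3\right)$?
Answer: $6740$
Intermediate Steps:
$o{\left(u,O \right)} = 6$ ($o{\left(u,O \right)} = \left(-2\right) \left(-3\right) = 6$)
$N{\left(D \right)} = -12 + 2 D$ ($N{\left(D \right)} = 2 D - 12 = -12 + 2 D$)
$N{\left(o{\left(-12,1 \right)} \right)} - -6740 = \left(-12 + 2 \cdot 6\right) - -6740 = \left(-12 + 12\right) + 6740 = 0 + 6740 = 6740$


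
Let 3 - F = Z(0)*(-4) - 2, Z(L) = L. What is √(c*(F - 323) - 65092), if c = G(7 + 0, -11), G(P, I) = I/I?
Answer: I*√65410 ≈ 255.75*I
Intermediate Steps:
G(P, I) = 1
c = 1
F = 5 (F = 3 - (0*(-4) - 2) = 3 - (0 - 2) = 3 - 1*(-2) = 3 + 2 = 5)
√(c*(F - 323) - 65092) = √(1*(5 - 323) - 65092) = √(1*(-318) - 65092) = √(-318 - 65092) = √(-65410) = I*√65410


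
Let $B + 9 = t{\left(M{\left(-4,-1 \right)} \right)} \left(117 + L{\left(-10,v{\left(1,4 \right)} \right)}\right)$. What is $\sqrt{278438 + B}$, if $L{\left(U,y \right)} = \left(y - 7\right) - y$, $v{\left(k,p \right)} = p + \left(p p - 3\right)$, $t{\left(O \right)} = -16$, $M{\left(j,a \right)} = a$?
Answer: $3 \sqrt{30741} \approx 525.99$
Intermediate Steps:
$v{\left(k,p \right)} = -3 + p + p^{2}$ ($v{\left(k,p \right)} = p + \left(p^{2} - 3\right) = p + \left(-3 + p^{2}\right) = -3 + p + p^{2}$)
$L{\left(U,y \right)} = -7$ ($L{\left(U,y \right)} = \left(-7 + y\right) - y = -7$)
$B = -1769$ ($B = -9 - 16 \left(117 - 7\right) = -9 - 1760 = -1769$)
$\sqrt{278438 + B} = \sqrt{278438 - 1769} = \sqrt{276669} = 3 \sqrt{30741}$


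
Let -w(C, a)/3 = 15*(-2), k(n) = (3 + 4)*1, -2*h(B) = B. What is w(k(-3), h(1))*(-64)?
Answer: -5760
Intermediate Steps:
h(B) = -B/2
k(n) = 7 (k(n) = 7*1 = 7)
w(C, a) = 90 (w(C, a) = -45*(-2) = -3*(-30) = 90)
w(k(-3), h(1))*(-64) = 90*(-64) = -5760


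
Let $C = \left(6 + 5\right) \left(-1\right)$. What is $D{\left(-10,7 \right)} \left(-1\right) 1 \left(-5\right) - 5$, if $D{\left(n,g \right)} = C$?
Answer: $-60$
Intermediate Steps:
$C = -11$ ($C = 11 \left(-1\right) = -11$)
$D{\left(n,g \right)} = -11$
$D{\left(-10,7 \right)} \left(-1\right) 1 \left(-5\right) - 5 = - 11 \left(-1\right) 1 \left(-5\right) - 5 = - 11 \left(\left(-1\right) \left(-5\right)\right) - 5 = \left(-11\right) 5 - 5 = -55 - 5 = -60$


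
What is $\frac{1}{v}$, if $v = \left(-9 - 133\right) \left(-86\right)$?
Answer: $\frac{1}{12212} \approx 8.1887 \cdot 10^{-5}$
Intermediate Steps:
$v = 12212$ ($v = \left(-142\right) \left(-86\right) = 12212$)
$\frac{1}{v} = \frac{1}{12212}$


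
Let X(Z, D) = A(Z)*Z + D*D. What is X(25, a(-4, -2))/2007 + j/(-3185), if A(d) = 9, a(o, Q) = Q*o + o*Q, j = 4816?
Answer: -1161961/913185 ≈ -1.2724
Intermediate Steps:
a(o, Q) = 2*Q*o (a(o, Q) = Q*o + Q*o = 2*Q*o)
X(Z, D) = D² + 9*Z (X(Z, D) = 9*Z + D*D = 9*Z + D² = D² + 9*Z)
X(25, a(-4, -2))/2007 + j/(-3185) = ((2*(-2)*(-4))² + 9*25)/2007 + 4816/(-3185) = (16² + 225)*(1/2007) + 4816*(-1/3185) = (256 + 225)*(1/2007) - 688/455 = 481*(1/2007) - 688/455 = 481/2007 - 688/455 = -1161961/913185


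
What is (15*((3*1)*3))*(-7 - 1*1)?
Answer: -1080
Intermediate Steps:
(15*((3*1)*3))*(-7 - 1*1) = (15*(3*3))*(-7 - 1) = (15*9)*(-8) = 135*(-8) = -1080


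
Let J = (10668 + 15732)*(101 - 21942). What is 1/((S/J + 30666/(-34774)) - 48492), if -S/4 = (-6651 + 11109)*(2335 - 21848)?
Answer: -417724413700/20256912725489233 ≈ -2.0621e-5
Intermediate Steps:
S = 347955816 (S = -4*(-6651 + 11109)*(2335 - 21848) = -17832*(-19513) = -4*(-86988954) = 347955816)
J = -576602400 (J = 26400*(-21841) = -576602400)
1/((S/J + 30666/(-34774)) - 48492) = 1/((347955816/(-576602400) + 30666/(-34774)) - 48492) = 1/((347955816*(-1/576602400) + 30666*(-1/34774)) - 48492) = 1/((-14498159/24025100 - 15333/17387) - 48492) = 1/(-620456348833/417724413700 - 48492) = 1/(-20256912725489233/417724413700) = -417724413700/20256912725489233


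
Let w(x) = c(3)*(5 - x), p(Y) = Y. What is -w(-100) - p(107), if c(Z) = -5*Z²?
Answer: 4618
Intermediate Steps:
w(x) = -225 + 45*x (w(x) = (-5*3²)*(5 - x) = (-5*9)*(5 - x) = -45*(5 - x) = -225 + 45*x)
-w(-100) - p(107) = -(-225 + 45*(-100)) - 1*107 = -(-225 - 4500) - 107 = -1*(-4725) - 107 = 4725 - 107 = 4618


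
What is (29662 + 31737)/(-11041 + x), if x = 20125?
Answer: 61399/9084 ≈ 6.7590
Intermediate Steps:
(29662 + 31737)/(-11041 + x) = (29662 + 31737)/(-11041 + 20125) = 61399/9084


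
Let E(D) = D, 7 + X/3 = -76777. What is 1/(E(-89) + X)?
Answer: -1/230441 ≈ -4.3395e-6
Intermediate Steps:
X = -230352 (X = -21 + 3*(-76777) = -21 - 230331 = -230352)
1/(E(-89) + X) = 1/(-89 - 230352) = 1/(-230441) = -1/230441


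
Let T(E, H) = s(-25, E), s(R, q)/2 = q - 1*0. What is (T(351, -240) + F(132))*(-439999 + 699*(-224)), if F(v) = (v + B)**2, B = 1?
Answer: -10971610825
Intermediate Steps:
s(R, q) = 2*q (s(R, q) = 2*(q - 1*0) = 2*(q + 0) = 2*q)
F(v) = (1 + v)**2 (F(v) = (v + 1)**2 = (1 + v)**2)
T(E, H) = 2*E
(T(351, -240) + F(132))*(-439999 + 699*(-224)) = (2*351 + (1 + 132)**2)*(-439999 + 699*(-224)) = (702 + 133**2)*(-439999 - 156576) = (702 + 17689)*(-596575) = 18391*(-596575) = -10971610825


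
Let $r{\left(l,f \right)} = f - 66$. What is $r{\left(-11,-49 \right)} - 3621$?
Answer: $-3736$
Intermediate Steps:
$r{\left(l,f \right)} = -66 + f$
$r{\left(-11,-49 \right)} - 3621 = \left(-66 - 49\right) - 3621 = -115 - 3621 = -3736$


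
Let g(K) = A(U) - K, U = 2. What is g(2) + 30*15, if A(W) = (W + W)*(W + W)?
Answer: 464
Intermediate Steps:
A(W) = 4*W² (A(W) = (2*W)*(2*W) = 4*W²)
g(K) = 16 - K (g(K) = 4*2² - K = 4*4 - K = 16 - K)
g(2) + 30*15 = (16 - 1*2) + 30*15 = (16 - 2) + 450 = 14 + 450 = 464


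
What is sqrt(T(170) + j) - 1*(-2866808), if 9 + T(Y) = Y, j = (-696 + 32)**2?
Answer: 2866808 + sqrt(441057) ≈ 2.8675e+6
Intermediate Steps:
j = 440896 (j = (-664)**2 = 440896)
T(Y) = -9 + Y
sqrt(T(170) + j) - 1*(-2866808) = sqrt((-9 + 170) + 440896) - 1*(-2866808) = sqrt(161 + 440896) + 2866808 = sqrt(441057) + 2866808 = 2866808 + sqrt(441057)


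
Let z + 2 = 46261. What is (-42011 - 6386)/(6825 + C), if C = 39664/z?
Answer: -2238796823/315757339 ≈ -7.0902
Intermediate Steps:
z = 46259 (z = -2 + 46261 = 46259)
C = 39664/46259 ≈ 0.85743
(-42011 - 6386)/(6825 + C) = (-42011 - 6386)/(6825 + 39664/46259) = -48397/315757339/46259 = -48397*46259/315757339 = -2238796823/315757339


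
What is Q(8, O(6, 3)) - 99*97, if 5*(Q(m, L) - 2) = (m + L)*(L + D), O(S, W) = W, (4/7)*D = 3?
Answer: -191657/20 ≈ -9582.8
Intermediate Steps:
D = 21/4 (D = (7/4)*3 = 21/4 ≈ 5.2500)
Q(m, L) = 2 + (21/4 + L)*(L + m)/5 (Q(m, L) = 2 + ((m + L)*(L + 21/4))/5 = 2 + ((L + m)*(21/4 + L))/5 = 2 + ((21/4 + L)*(L + m))/5 = 2 + (21/4 + L)*(L + m)/5)
Q(8, O(6, 3)) - 99*97 = (2 + (⅕)*3² + (21/20)*3 + (21/20)*8 + (⅕)*3*8) - 99*97 = (2 + (⅕)*9 + 63/20 + 42/5 + 24/5) - 9603 = (2 + 9/5 + 63/20 + 42/5 + 24/5) - 9603 = 403/20 - 9603 = -191657/20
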